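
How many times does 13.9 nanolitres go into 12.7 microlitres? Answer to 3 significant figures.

914

(12.7e-6) / (13.9e-9) = 0.9137e3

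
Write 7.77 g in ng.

7770000000 ng

(no prefix) = 1e0, nano = 1e-9; factor is 1e9.
7.77 × 1e9 = 7770000000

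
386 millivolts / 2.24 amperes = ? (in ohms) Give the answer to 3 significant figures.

0.172 ohms

(386e-3) / (2.24) = 172.32e-3 Ω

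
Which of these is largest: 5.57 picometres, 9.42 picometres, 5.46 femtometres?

5.57 picometres = 0.00000000000557 metres
9.42 picometres = 0.00000000000942 metres
5.46 femtometres = 0.00000000000000546 metres

9.42 picometres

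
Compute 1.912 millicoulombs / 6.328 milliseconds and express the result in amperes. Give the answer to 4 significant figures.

0.3021 amperes

(1.912 × 10^-3) / (6.328 × 10^-3) = 0.302149 A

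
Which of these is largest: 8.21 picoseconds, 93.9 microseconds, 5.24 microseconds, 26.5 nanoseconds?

8.21 picoseconds = 0.00000000000821 seconds
93.9 microseconds = 0.0000939 seconds
5.24 microseconds = 0.00000524 seconds
26.5 nanoseconds = 0.0000000265 seconds

93.9 microseconds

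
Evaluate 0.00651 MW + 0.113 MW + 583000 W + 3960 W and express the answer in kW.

706.47 kW

In kW:
  0.00651 MW = 0.00651 × 10³ kW = 6.51
  0.113 MW = 0.113 × 10³ kW = 113
  583000 W = 583000 × 10⁻³ kW = 583
  3960 W = 3960 × 10⁻³ kW = 3.96
Sum: 6.51 + 113 + 583 + 3.96 = 706.47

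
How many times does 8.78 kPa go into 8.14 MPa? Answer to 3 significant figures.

(8.14 × 10⁶) / (8.78 × 10³) = 0.9271 × 10³

927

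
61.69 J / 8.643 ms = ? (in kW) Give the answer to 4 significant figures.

(61.69) / (8.643 × 10⁻³) = 7.13757 × 10³ W

7.138 kW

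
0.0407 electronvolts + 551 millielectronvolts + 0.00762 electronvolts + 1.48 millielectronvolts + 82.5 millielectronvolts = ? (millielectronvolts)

In millielectronvolts:
  0.0407 electronvolts = 0.0407e3 millielectronvolts = 40.7
  551 millielectronvolts → 551
  0.00762 electronvolts = 0.00762e3 millielectronvolts = 7.62
  1.48 millielectronvolts → 1.48
  82.5 millielectronvolts → 82.5
Sum: 40.7 + 551 + 7.62 + 1.48 + 82.5 = 683.3

683.3 millielectronvolts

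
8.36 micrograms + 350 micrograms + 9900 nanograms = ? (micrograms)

In micrograms:
  8.36 micrograms → 8.36
  350 micrograms → 350
  9900 nanograms = 9900 × 10⁻³ micrograms = 9.9
Sum: 8.36 + 350 + 9.9 = 368.26

368.26 micrograms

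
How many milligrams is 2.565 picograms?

pico = 1e-12, milli = 1e-3; factor is 1e-9.
2.565 × 1e-9 = 0.000000002565

0.000000002565 milligrams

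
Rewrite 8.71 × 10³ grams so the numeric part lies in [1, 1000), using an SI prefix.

= 8.71 × 10³ grams; 10³ is kilo.

8.71 kilograms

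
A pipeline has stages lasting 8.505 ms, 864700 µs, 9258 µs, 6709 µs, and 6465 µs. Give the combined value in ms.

895.637 ms

In ms:
  8.505 ms → 8.505
  864700 µs = 864700e-3 ms = 864.7
  9258 µs = 9258e-3 ms = 9.258
  6709 µs = 6709e-3 ms = 6.709
  6465 µs = 6465e-3 ms = 6.465
Sum: 8.505 + 864.7 + 9.258 + 6.709 + 6.465 = 895.637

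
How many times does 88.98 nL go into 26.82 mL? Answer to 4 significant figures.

(26.82 × 10⁻³) / (88.98 × 10⁻⁹) = 0.30142 × 10⁶

301400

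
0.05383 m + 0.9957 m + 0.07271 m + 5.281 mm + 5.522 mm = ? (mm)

In mm:
  0.05383 m = 0.05383e3 mm = 53.83
  0.9957 m = 0.9957e3 mm = 995.7
  0.07271 m = 0.07271e3 mm = 72.71
  5.281 mm → 5.281
  5.522 mm → 5.522
Sum: 53.83 + 995.7 + 72.71 + 5.281 + 5.522 = 1133.043

1133.043 mm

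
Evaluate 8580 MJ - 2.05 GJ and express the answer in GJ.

6.53 GJ

In GJ:
  8580 MJ = 8580 × 10^-3 GJ = 8.58
  2.05 GJ → 2.05
Difference: 8.58 - 2.05 = 6.53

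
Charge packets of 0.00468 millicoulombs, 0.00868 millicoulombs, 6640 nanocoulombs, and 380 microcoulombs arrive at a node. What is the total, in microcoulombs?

400 microcoulombs

In microcoulombs:
  0.00468 millicoulombs = 0.00468e3 microcoulombs = 4.68
  0.00868 millicoulombs = 0.00868e3 microcoulombs = 8.68
  6640 nanocoulombs = 6640e-3 microcoulombs = 6.64
  380 microcoulombs → 380
Sum: 4.68 + 8.68 + 6.64 + 380 = 400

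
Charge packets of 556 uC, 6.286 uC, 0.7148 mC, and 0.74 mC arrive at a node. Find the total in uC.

In uC:
  556 uC → 556
  6.286 uC → 6.286
  0.7148 mC = 0.7148e3 uC = 714.8
  0.74 mC = 0.74e3 uC = 740
Sum: 556 + 6.286 + 714.8 + 740 = 2017.086

2017.086 uC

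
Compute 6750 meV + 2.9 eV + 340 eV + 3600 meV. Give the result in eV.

In eV:
  6750 meV = 6750 × 10^-3 eV = 6.75
  2.9 eV → 2.9
  340 eV → 340
  3600 meV = 3600 × 10^-3 eV = 3.6
Sum: 6.75 + 2.9 + 340 + 3.6 = 353.25

353.25 eV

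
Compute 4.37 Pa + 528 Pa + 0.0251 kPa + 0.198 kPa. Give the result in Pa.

In Pa:
  4.37 Pa → 4.37
  528 Pa → 528
  0.0251 kPa = 0.0251e3 Pa = 25.1
  0.198 kPa = 0.198e3 Pa = 198
Sum: 4.37 + 528 + 25.1 + 198 = 755.47

755.47 Pa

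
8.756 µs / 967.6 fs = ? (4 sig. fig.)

(8.756 × 10^-6) / (967.6 × 10^-15) = 0.0090492 × 10^9

9049000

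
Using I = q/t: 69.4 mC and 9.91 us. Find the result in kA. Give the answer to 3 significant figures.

7.00 kA

(69.4 × 10⁻³) / (9.91 × 10⁻⁶) = 7.003 × 10³ A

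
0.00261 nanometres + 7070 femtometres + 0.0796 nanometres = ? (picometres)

In picometres:
  0.00261 nanometres = 0.00261 × 10³ picometres = 2.61
  7070 femtometres = 7070 × 10⁻³ picometres = 7.07
  0.0796 nanometres = 0.0796 × 10³ picometres = 79.6
Sum: 2.61 + 7.07 + 79.6 = 89.28

89.28 picometres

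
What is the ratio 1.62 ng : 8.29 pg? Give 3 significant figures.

195

(1.62e-9) / (8.29e-12) = 0.1954e3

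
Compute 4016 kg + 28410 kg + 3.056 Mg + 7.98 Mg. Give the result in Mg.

43.462 Mg

In Mg:
  4016 kg = 4016e-3 Mg = 4.016
  28410 kg = 28410e-3 Mg = 28.41
  3.056 Mg → 3.056
  7.98 Mg → 7.98
Sum: 4.016 + 28.41 + 3.056 + 7.98 = 43.462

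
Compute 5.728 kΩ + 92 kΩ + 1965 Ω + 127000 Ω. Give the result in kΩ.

In kΩ:
  5.728 kΩ → 5.728
  92 kΩ → 92
  1965 Ω = 1965 × 10⁻³ kΩ = 1.965
  127000 Ω = 127000 × 10⁻³ kΩ = 127
Sum: 5.728 + 92 + 1.965 + 127 = 226.693

226.693 kΩ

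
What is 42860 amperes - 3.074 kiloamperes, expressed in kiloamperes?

In kiloamperes:
  42860 amperes = 42860 × 10⁻³ kiloamperes = 42.86
  3.074 kiloamperes → 3.074
Difference: 42.86 - 3.074 = 39.786

39.786 kiloamperes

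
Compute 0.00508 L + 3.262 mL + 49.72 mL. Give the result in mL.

58.062 mL

In mL:
  0.00508 L = 0.00508 × 10³ mL = 5.08
  3.262 mL → 3.262
  49.72 mL → 49.72
Sum: 5.08 + 3.262 + 49.72 = 58.062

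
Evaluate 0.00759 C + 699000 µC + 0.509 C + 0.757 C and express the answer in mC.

In mC:
  0.00759 C = 0.00759 × 10³ mC = 7.59
  699000 µC = 699000 × 10⁻³ mC = 699
  0.509 C = 0.509 × 10³ mC = 509
  0.757 C = 0.757 × 10³ mC = 757
Sum: 7.59 + 699 + 509 + 757 = 1972.59

1972.59 mC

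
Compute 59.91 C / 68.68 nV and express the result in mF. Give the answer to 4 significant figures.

872300000000 mF

(59.91) / (68.68 × 10^-9) = 0.872306 × 10^9 F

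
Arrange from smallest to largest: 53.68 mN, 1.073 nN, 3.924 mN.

53.68 mN = 0.05368 N
1.073 nN = 0.000000001073 N
3.924 mN = 0.003924 N

1.073 nN < 3.924 mN < 53.68 mN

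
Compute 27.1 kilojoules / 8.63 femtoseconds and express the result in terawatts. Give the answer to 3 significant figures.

(27.1 × 10^3) / (8.63 × 10^-15) = 3.1402 × 10^18 W

3140000 terawatts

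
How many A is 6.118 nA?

nano = 10⁻⁹, (no prefix) = 10⁰; factor is 10⁻⁹.
6.118 × 10⁻⁹ = 0.000000006118

0.000000006118 A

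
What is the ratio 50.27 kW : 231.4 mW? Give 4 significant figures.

(50.27 × 10^3) / (231.4 × 10^-3) = 0.21724 × 10^6

217200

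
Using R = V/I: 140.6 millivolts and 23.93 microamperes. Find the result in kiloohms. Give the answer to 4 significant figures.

5.875 kiloohms

(140.6 × 10^-3) / (23.93 × 10^-6) = 5.87547 × 10^3 Ω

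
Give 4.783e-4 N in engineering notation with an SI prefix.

478.3 μN

= 478.3e-6 N; 1e-6 is micro.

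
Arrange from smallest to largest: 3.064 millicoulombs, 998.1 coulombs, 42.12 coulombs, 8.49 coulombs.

3.064 millicoulombs < 8.49 coulombs < 42.12 coulombs < 998.1 coulombs

3.064 millicoulombs = 0.003064 coulombs
998.1 coulombs = 998.1 coulombs
42.12 coulombs = 42.12 coulombs
8.49 coulombs = 8.49 coulombs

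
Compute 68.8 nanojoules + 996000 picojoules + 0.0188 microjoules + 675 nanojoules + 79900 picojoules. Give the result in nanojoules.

1838.5 nanojoules

In nanojoules:
  68.8 nanojoules → 68.8
  996000 picojoules = 996000e-3 nanojoules = 996
  0.0188 microjoules = 0.0188e3 nanojoules = 18.8
  675 nanojoules → 675
  79900 picojoules = 79900e-3 nanojoules = 79.9
Sum: 68.8 + 996 + 18.8 + 675 + 79.9 = 1838.5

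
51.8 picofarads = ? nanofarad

0.0518 nanofarads

pico = 10⁻¹², nano = 10⁻⁹; factor is 10⁻³.
51.8 × 10⁻³ = 0.0518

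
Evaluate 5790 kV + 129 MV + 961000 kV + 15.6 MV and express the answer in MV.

In MV:
  5790 kV = 5790 × 10^-3 MV = 5.79
  129 MV → 129
  961000 kV = 961000 × 10^-3 MV = 961
  15.6 MV → 15.6
Sum: 5.79 + 129 + 961 + 15.6 = 1111.39

1111.39 MV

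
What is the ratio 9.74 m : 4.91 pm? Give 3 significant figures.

(9.74) / (4.91e-12) = 1.984e12

1980000000000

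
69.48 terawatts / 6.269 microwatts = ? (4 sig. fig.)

(69.48 × 10^12) / (6.269 × 10^-6) = 11.083 × 10^18

11080000000000000000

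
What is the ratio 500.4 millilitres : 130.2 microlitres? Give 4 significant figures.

(500.4 × 10^-3) / (130.2 × 10^-6) = 3.8433 × 10^3

3843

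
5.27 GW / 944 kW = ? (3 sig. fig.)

5580

(5.27e9) / (944e3) = 0.005583e6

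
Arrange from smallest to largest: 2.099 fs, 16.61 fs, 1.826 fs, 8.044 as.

8.044 as < 1.826 fs < 2.099 fs < 16.61 fs

2.099 fs = 0.000000000000002099 s
16.61 fs = 0.00000000000001661 s
1.826 fs = 0.000000000000001826 s
8.044 as = 0.000000000000000008044 s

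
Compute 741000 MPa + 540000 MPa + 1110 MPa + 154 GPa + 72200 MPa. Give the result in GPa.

In GPa:
  741000 MPa = 741000e-3 GPa = 741
  540000 MPa = 540000e-3 GPa = 540
  1110 MPa = 1110e-3 GPa = 1.11
  154 GPa → 154
  72200 MPa = 72200e-3 GPa = 72.2
Sum: 741 + 540 + 1.11 + 154 + 72.2 = 1508.31

1508.31 GPa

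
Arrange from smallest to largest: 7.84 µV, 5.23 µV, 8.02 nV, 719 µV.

7.84 µV = 0.00000784 V
5.23 µV = 0.00000523 V
8.02 nV = 0.00000000802 V
719 µV = 0.000719 V

8.02 nV < 5.23 µV < 7.84 µV < 719 µV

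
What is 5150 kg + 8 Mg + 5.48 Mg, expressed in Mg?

18.63 Mg

In Mg:
  5150 kg = 5150e-3 Mg = 5.15
  8 Mg → 8
  5.48 Mg → 5.48
Sum: 5.15 + 8 + 5.48 = 18.63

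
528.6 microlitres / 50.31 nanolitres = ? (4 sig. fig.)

10510

(528.6 × 10^-6) / (50.31 × 10^-9) = 10.507 × 10^3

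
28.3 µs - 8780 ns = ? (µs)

19.52 µs

In µs:
  28.3 µs → 28.3
  8780 ns = 8780 × 10^-3 µs = 8.78
Difference: 28.3 - 8.78 = 19.52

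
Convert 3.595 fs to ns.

femto = 10⁻¹⁵, nano = 10⁻⁹; factor is 10⁻⁶.
3.595 × 10⁻⁶ = 0.000003595

0.000003595 ns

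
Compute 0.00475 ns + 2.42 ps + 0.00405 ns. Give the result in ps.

11.22 ps

In ps:
  0.00475 ns = 0.00475e3 ps = 4.75
  2.42 ps → 2.42
  0.00405 ns = 0.00405e3 ps = 4.05
Sum: 4.75 + 2.42 + 4.05 = 11.22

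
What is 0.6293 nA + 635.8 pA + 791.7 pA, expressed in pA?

2056.8 pA

In pA:
  0.6293 nA = 0.6293 × 10^3 pA = 629.3
  635.8 pA → 635.8
  791.7 pA → 791.7
Sum: 629.3 + 635.8 + 791.7 = 2056.8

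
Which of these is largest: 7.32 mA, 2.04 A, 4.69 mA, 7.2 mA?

7.32 mA = 0.00732 A
2.04 A = 2.04 A
4.69 mA = 0.00469 A
7.2 mA = 0.0072 A

2.04 A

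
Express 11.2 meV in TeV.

milli = 1e-3, tera = 1e12; factor is 1e-15.
11.2 × 1e-15 = 0.0000000000000112

0.0000000000000112 TeV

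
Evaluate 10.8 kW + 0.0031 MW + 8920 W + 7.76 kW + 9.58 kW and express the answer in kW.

40.16 kW

In kW:
  10.8 kW → 10.8
  0.0031 MW = 0.0031 × 10^3 kW = 3.1
  8920 W = 8920 × 10^-3 kW = 8.92
  7.76 kW → 7.76
  9.58 kW → 9.58
Sum: 10.8 + 3.1 + 8.92 + 7.76 + 9.58 = 40.16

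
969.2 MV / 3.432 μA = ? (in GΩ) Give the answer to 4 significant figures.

282400 GΩ

(969.2e6) / (3.432e-6) = 282.401e12 Ω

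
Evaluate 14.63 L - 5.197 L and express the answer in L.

In L:
  14.63 L → 14.63
  5.197 L → 5.197
Difference: 14.63 - 5.197 = 9.433

9.433 L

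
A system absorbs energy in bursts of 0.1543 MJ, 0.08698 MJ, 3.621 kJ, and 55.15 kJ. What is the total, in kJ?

300.051 kJ

In kJ:
  0.1543 MJ = 0.1543 × 10³ kJ = 154.3
  0.08698 MJ = 0.08698 × 10³ kJ = 86.98
  3.621 kJ → 3.621
  55.15 kJ → 55.15
Sum: 154.3 + 86.98 + 3.621 + 55.15 = 300.051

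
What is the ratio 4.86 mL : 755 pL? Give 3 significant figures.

(4.86 × 10^-3) / (755 × 10^-12) = 0.006437 × 10^9

6440000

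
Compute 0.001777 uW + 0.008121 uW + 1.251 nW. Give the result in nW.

In nW:
  0.001777 uW = 0.001777 × 10^3 nW = 1.777
  0.008121 uW = 0.008121 × 10^3 nW = 8.121
  1.251 nW → 1.251
Sum: 1.777 + 8.121 + 1.251 = 11.149

11.149 nW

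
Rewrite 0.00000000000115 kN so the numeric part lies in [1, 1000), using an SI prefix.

1.15 nN

= 1.15 × 10^-9 N; 10^-9 is nano.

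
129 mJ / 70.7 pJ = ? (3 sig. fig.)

(129 × 10^-3) / (70.7 × 10^-12) = 1.825 × 10^9

1820000000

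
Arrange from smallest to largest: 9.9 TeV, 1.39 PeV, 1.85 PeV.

9.9 TeV < 1.39 PeV < 1.85 PeV

9.9 TeV = 9900000000000 eV
1.39 PeV = 1390000000000000 eV
1.85 PeV = 1850000000000000 eV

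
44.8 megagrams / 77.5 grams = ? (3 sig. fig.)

(44.8 × 10^6) / (77.5) = 0.5781 × 10^6

578000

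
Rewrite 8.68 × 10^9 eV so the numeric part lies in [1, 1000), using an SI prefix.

= 8.68 × 10^9 eV; 10^9 is giga.

8.68 GeV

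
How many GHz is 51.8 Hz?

0.0000000518 GHz

(no prefix) = 10^0, giga = 10^9; factor is 10^-9.
51.8 × 10^-9 = 0.0000000518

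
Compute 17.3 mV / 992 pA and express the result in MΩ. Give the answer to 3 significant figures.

17.4 MΩ

(17.3e-3) / (992e-12) = 0.01744e9 Ω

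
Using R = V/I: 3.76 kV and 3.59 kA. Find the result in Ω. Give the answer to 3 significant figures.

1.05 Ω

(3.76 × 10³) / (3.59 × 10³) = 1.0474 Ω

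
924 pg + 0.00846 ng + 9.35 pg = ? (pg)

In pg:
  924 pg → 924
  0.00846 ng = 0.00846e3 pg = 8.46
  9.35 pg → 9.35
Sum: 924 + 8.46 + 9.35 = 941.81

941.81 pg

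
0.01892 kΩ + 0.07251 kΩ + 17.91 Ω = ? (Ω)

109.34 Ω

In Ω:
  0.01892 kΩ = 0.01892 × 10³ Ω = 18.92
  0.07251 kΩ = 0.07251 × 10³ Ω = 72.51
  17.91 Ω → 17.91
Sum: 18.92 + 72.51 + 17.91 = 109.34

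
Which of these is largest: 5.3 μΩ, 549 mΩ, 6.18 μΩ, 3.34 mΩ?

549 mΩ

5.3 μΩ = 0.0000053 Ω
549 mΩ = 0.549 Ω
6.18 μΩ = 0.00000618 Ω
3.34 mΩ = 0.00334 Ω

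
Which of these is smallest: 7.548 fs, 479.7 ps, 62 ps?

7.548 fs = 0.000000000000007548 s
479.7 ps = 0.0000000004797 s
62 ps = 0.000000000062 s

7.548 fs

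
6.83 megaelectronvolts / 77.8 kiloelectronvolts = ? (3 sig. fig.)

87.8

(6.83 × 10⁶) / (77.8 × 10³) = 0.08779 × 10³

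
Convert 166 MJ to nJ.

166000000000000000 nJ

mega = 10^6, nano = 10^-9; factor is 10^15.
166 × 10^15 = 166000000000000000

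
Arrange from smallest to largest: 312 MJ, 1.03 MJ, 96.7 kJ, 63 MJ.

96.7 kJ < 1.03 MJ < 63 MJ < 312 MJ

312 MJ = 312000000 J
1.03 MJ = 1030000 J
96.7 kJ = 96700 J
63 MJ = 63000000 J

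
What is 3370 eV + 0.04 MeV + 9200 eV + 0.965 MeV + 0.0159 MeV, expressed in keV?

1033.47 keV

In keV:
  3370 eV = 3370 × 10^-3 keV = 3.37
  0.04 MeV = 0.04 × 10^3 keV = 40
  9200 eV = 9200 × 10^-3 keV = 9.2
  0.965 MeV = 0.965 × 10^3 keV = 965
  0.0159 MeV = 0.0159 × 10^3 keV = 15.9
Sum: 3.37 + 40 + 9.2 + 965 + 15.9 = 1033.47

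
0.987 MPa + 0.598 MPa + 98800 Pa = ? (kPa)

1683.8 kPa

In kPa:
  0.987 MPa = 0.987e3 kPa = 987
  0.598 MPa = 0.598e3 kPa = 598
  98800 Pa = 98800e-3 kPa = 98.8
Sum: 987 + 598 + 98.8 = 1683.8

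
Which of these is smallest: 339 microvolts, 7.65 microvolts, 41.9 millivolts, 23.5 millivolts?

7.65 microvolts

339 microvolts = 0.000339 volts
7.65 microvolts = 0.00000765 volts
41.9 millivolts = 0.0419 volts
23.5 millivolts = 0.0235 volts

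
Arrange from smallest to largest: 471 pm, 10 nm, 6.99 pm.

471 pm = 0.000000000471 m
10 nm = 0.00000001 m
6.99 pm = 0.00000000000699 m

6.99 pm < 471 pm < 10 nm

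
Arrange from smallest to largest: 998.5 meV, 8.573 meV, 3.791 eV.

8.573 meV < 998.5 meV < 3.791 eV

998.5 meV = 0.9985 eV
8.573 meV = 0.008573 eV
3.791 eV = 3.791 eV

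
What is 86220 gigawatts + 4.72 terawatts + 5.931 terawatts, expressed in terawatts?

96.871 terawatts

In terawatts:
  86220 gigawatts = 86220 × 10⁻³ terawatts = 86.22
  4.72 terawatts → 4.72
  5.931 terawatts → 5.931
Sum: 86.22 + 4.72 + 5.931 = 96.871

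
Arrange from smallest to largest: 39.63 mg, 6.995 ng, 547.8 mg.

39.63 mg = 0.03963 g
6.995 ng = 0.000000006995 g
547.8 mg = 0.5478 g

6.995 ng < 39.63 mg < 547.8 mg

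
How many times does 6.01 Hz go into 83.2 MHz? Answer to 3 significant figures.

(83.2 × 10⁶) / (6.01) = 13.84 × 10⁶

13800000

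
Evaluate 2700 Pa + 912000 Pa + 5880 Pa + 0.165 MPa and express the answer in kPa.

1085.58 kPa

In kPa:
  2700 Pa = 2700 × 10⁻³ kPa = 2.7
  912000 Pa = 912000 × 10⁻³ kPa = 912
  5880 Pa = 5880 × 10⁻³ kPa = 5.88
  0.165 MPa = 0.165 × 10³ kPa = 165
Sum: 2.7 + 912 + 5.88 + 165 = 1085.58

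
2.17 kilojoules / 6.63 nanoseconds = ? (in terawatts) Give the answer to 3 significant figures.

(2.17 × 10³) / (6.63 × 10⁻⁹) = 0.3273 × 10¹² W

0.327 terawatts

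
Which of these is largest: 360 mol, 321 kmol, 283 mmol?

321 kmol

360 mol = 360 mol
321 kmol = 321000 mol
283 mmol = 0.283 mol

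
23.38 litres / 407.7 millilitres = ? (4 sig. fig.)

(23.38) / (407.7e-3) = 0.057346e3

57.35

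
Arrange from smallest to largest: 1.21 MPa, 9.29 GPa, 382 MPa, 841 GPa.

1.21 MPa = 1210000 Pa
9.29 GPa = 9290000000 Pa
382 MPa = 382000000 Pa
841 GPa = 841000000000 Pa

1.21 MPa < 382 MPa < 9.29 GPa < 841 GPa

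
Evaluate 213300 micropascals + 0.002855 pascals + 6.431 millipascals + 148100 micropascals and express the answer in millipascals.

In millipascals:
  213300 micropascals = 213300e-3 millipascals = 213.3
  0.002855 pascals = 0.002855e3 millipascals = 2.855
  6.431 millipascals → 6.431
  148100 micropascals = 148100e-3 millipascals = 148.1
Sum: 213.3 + 2.855 + 6.431 + 148.1 = 370.686

370.686 millipascals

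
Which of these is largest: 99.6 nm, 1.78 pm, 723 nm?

99.6 nm = 0.0000000996 m
1.78 pm = 0.00000000000178 m
723 nm = 0.000000723 m

723 nm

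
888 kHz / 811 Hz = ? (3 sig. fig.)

1090

(888e3) / (811) = 1.095e3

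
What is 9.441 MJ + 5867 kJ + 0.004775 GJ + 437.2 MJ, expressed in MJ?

457.283 MJ

In MJ:
  9.441 MJ → 9.441
  5867 kJ = 5867 × 10⁻³ MJ = 5.867
  0.004775 GJ = 0.004775 × 10³ MJ = 4.775
  437.2 MJ → 437.2
Sum: 9.441 + 5.867 + 4.775 + 437.2 = 457.283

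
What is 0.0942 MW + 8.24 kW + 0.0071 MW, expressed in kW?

In kW:
  0.0942 MW = 0.0942 × 10³ kW = 94.2
  8.24 kW → 8.24
  0.0071 MW = 0.0071 × 10³ kW = 7.1
Sum: 94.2 + 8.24 + 7.1 = 109.54

109.54 kW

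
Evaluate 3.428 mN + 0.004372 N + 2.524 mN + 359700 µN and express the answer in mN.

370.024 mN

In mN:
  3.428 mN → 3.428
  0.004372 N = 0.004372 × 10³ mN = 4.372
  2.524 mN → 2.524
  359700 µN = 359700 × 10⁻³ mN = 359.7
Sum: 3.428 + 4.372 + 2.524 + 359.7 = 370.024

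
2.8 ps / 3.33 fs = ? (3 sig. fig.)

841

(2.8 × 10⁻¹²) / (3.33 × 10⁻¹⁵) = 0.8408 × 10³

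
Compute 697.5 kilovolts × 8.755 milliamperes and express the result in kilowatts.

697.5 × 10³ × 8.755 × 10⁻³ = 6106.6125 W

6.1066125 kilowatts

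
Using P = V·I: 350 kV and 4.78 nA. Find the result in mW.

350 × 10³ × 4.78 × 10⁻⁹ = 1673 × 10⁻⁶ W

1.673 mW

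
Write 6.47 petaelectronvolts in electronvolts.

6470000000000000 electronvolts

peta = 10¹⁵, (no prefix) = 10⁰; factor is 10¹⁵.
6.47 × 10¹⁵ = 6470000000000000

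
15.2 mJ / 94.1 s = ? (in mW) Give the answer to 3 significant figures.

0.162 mW

(15.2e-3) / (94.1) = 0.16153e-3 W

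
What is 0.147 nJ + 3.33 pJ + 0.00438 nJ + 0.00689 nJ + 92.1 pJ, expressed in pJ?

253.7 pJ

In pJ:
  0.147 nJ = 0.147e3 pJ = 147
  3.33 pJ → 3.33
  0.00438 nJ = 0.00438e3 pJ = 4.38
  0.00689 nJ = 0.00689e3 pJ = 6.89
  92.1 pJ → 92.1
Sum: 147 + 3.33 + 4.38 + 6.89 + 92.1 = 253.7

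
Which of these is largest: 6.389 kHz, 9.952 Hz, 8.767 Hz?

6.389 kHz

6.389 kHz = 6389 Hz
9.952 Hz = 9.952 Hz
8.767 Hz = 8.767 Hz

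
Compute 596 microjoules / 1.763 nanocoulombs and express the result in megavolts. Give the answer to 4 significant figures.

(596e-6) / (1.763e-9) = 338.06e3 V

0.3381 megavolts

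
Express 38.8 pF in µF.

0.0000388 µF

pico = 10^-12, micro = 10^-6; factor is 10^-6.
38.8 × 10^-6 = 0.0000388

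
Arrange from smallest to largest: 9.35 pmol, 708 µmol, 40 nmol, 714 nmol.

9.35 pmol < 40 nmol < 714 nmol < 708 µmol

9.35 pmol = 0.00000000000935 mol
708 µmol = 0.000708 mol
40 nmol = 0.00000004 mol
714 nmol = 0.000000714 mol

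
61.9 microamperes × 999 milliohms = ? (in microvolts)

61.8381 microvolts

61.9 × 10^-6 × 999 × 10^-3 = 61838.1 × 10^-9 V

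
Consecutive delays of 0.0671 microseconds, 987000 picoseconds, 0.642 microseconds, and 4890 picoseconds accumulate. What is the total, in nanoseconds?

In nanoseconds:
  0.0671 microseconds = 0.0671 × 10³ nanoseconds = 67.1
  987000 picoseconds = 987000 × 10⁻³ nanoseconds = 987
  0.642 microseconds = 0.642 × 10³ nanoseconds = 642
  4890 picoseconds = 4890 × 10⁻³ nanoseconds = 4.89
Sum: 67.1 + 987 + 642 + 4.89 = 1700.99

1700.99 nanoseconds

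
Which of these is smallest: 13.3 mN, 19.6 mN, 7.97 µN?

13.3 mN = 0.0133 N
19.6 mN = 0.0196 N
7.97 µN = 0.00000797 N

7.97 µN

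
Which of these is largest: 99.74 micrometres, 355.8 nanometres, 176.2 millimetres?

99.74 micrometres = 0.00009974 metres
355.8 nanometres = 0.0000003558 metres
176.2 millimetres = 0.1762 metres

176.2 millimetres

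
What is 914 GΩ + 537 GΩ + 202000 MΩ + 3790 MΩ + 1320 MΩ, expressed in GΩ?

In GΩ:
  914 GΩ → 914
  537 GΩ → 537
  202000 MΩ = 202000 × 10⁻³ GΩ = 202
  3790 MΩ = 3790 × 10⁻³ GΩ = 3.79
  1320 MΩ = 1320 × 10⁻³ GΩ = 1.32
Sum: 914 + 537 + 202 + 3.79 + 1.32 = 1658.11

1658.11 GΩ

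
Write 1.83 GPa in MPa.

1830 MPa

giga = 10^9, mega = 10^6; factor is 10^3.
1.83 × 10^3 = 1830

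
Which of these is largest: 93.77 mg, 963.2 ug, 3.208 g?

3.208 g

93.77 mg = 0.09377 g
963.2 ug = 0.0009632 g
3.208 g = 3.208 g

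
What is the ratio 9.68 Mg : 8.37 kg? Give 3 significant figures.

1160

(9.68 × 10^6) / (8.37 × 10^3) = 1.157 × 10^3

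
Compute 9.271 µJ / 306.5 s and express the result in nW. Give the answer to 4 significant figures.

(9.271e-6) / (306.5) = 0.030248e-6 W

30.25 nW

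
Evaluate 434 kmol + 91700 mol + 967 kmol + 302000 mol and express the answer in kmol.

In kmol:
  434 kmol → 434
  91700 mol = 91700 × 10⁻³ kmol = 91.7
  967 kmol → 967
  302000 mol = 302000 × 10⁻³ kmol = 302
Sum: 434 + 91.7 + 967 + 302 = 1794.7

1794.7 kmol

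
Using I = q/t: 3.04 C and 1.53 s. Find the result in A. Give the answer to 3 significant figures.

1.99 A

(3.04) / (1.53) = 1.9869 A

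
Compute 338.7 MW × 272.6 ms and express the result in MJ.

92.32962 MJ

338.7e6 × 272.6e-3 = 92329.62e3 J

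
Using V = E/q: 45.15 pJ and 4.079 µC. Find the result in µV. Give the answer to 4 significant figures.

11.07 µV

(45.15 × 10⁻¹²) / (4.079 × 10⁻⁶) = 11.0689 × 10⁻⁶ V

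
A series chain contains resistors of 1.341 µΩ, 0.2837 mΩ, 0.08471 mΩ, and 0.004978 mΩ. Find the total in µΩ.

374.729 µΩ

In µΩ:
  1.341 µΩ → 1.341
  0.2837 mΩ = 0.2837e3 µΩ = 283.7
  0.08471 mΩ = 0.08471e3 µΩ = 84.71
  0.004978 mΩ = 0.004978e3 µΩ = 4.978
Sum: 1.341 + 283.7 + 84.71 + 4.978 = 374.729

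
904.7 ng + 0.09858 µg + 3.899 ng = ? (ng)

In ng:
  904.7 ng → 904.7
  0.09858 µg = 0.09858 × 10³ ng = 98.58
  3.899 ng → 3.899
Sum: 904.7 + 98.58 + 3.899 = 1007.179

1007.179 ng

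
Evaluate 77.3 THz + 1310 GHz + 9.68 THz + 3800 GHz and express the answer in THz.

In THz:
  77.3 THz → 77.3
  1310 GHz = 1310 × 10⁻³ THz = 1.31
  9.68 THz → 9.68
  3800 GHz = 3800 × 10⁻³ THz = 3.8
Sum: 77.3 + 1.31 + 9.68 + 3.8 = 92.09

92.09 THz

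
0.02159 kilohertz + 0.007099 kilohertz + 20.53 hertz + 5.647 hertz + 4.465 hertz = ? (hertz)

59.331 hertz

In hertz:
  0.02159 kilohertz = 0.02159 × 10³ hertz = 21.59
  0.007099 kilohertz = 0.007099 × 10³ hertz = 7.099
  20.53 hertz → 20.53
  5.647 hertz → 5.647
  4.465 hertz → 4.465
Sum: 21.59 + 7.099 + 20.53 + 5.647 + 4.465 = 59.331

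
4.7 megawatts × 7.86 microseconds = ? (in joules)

36.942 joules

4.7 × 10^6 × 7.86 × 10^-6 = 36.942 J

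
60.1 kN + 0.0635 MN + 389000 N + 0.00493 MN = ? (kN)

517.53 kN

In kN:
  60.1 kN → 60.1
  0.0635 MN = 0.0635 × 10^3 kN = 63.5
  389000 N = 389000 × 10^-3 kN = 389
  0.00493 MN = 0.00493 × 10^3 kN = 4.93
Sum: 60.1 + 63.5 + 389 + 4.93 = 517.53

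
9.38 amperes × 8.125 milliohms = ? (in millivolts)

9.38 × 8.125e-3 = 76.2125e-3 V

76.2125 millivolts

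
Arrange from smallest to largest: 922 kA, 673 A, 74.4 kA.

673 A < 74.4 kA < 922 kA

922 kA = 922000 A
673 A = 673 A
74.4 kA = 74400 A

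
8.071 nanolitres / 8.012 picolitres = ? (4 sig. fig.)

1007

(8.071e-9) / (8.012e-12) = 1.0074e3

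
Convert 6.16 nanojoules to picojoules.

nano = 10⁻⁹, pico = 10⁻¹²; factor is 10³.
6.16 × 10³ = 6160

6160 picojoules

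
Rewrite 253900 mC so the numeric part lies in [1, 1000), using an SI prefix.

= 253.9 C; mantissa already in [1, 1000).

253.9 C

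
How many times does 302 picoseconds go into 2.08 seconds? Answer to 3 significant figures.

6890000000

(2.08) / (302 × 10^-12) = 0.006887 × 10^12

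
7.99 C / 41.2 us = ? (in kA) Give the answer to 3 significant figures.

194 kA

(7.99) / (41.2e-6) = 0.19393e6 A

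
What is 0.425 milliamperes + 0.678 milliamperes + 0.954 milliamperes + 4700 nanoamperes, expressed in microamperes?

In microamperes:
  0.425 milliamperes = 0.425 × 10^3 microamperes = 425
  0.678 milliamperes = 0.678 × 10^3 microamperes = 678
  0.954 milliamperes = 0.954 × 10^3 microamperes = 954
  4700 nanoamperes = 4700 × 10^-3 microamperes = 4.7
Sum: 425 + 678 + 954 + 4.7 = 2061.7

2061.7 microamperes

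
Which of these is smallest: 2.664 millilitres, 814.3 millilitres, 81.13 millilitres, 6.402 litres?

2.664 millilitres = 0.002664 litres
814.3 millilitres = 0.8143 litres
81.13 millilitres = 0.08113 litres
6.402 litres = 6.402 litres

2.664 millilitres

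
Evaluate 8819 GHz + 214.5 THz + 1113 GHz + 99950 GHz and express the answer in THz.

In THz:
  8819 GHz = 8819 × 10^-3 THz = 8.819
  214.5 THz → 214.5
  1113 GHz = 1113 × 10^-3 THz = 1.113
  99950 GHz = 99950 × 10^-3 THz = 99.95
Sum: 8.819 + 214.5 + 1.113 + 99.95 = 324.382

324.382 THz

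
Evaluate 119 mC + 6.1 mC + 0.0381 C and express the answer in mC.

163.2 mC

In mC:
  119 mC → 119
  6.1 mC → 6.1
  0.0381 C = 0.0381 × 10³ mC = 38.1
Sum: 119 + 6.1 + 38.1 = 163.2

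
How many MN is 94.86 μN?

micro = 10^-6, mega = 10^6; factor is 10^-12.
94.86 × 10^-12 = 0.00000000009486

0.00000000009486 MN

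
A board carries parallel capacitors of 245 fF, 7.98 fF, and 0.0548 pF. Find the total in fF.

In fF:
  245 fF → 245
  7.98 fF → 7.98
  0.0548 pF = 0.0548e3 fF = 54.8
Sum: 245 + 7.98 + 54.8 = 307.78

307.78 fF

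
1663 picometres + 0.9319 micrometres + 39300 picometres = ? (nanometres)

In nanometres:
  1663 picometres = 1663 × 10^-3 nanometres = 1.663
  0.9319 micrometres = 0.9319 × 10^3 nanometres = 931.9
  39300 picometres = 39300 × 10^-3 nanometres = 39.3
Sum: 1.663 + 931.9 + 39.3 = 972.863

972.863 nanometres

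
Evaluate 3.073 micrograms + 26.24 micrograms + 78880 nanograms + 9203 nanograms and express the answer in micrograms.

In micrograms:
  3.073 micrograms → 3.073
  26.24 micrograms → 26.24
  78880 nanograms = 78880 × 10^-3 micrograms = 78.88
  9203 nanograms = 9203 × 10^-3 micrograms = 9.203
Sum: 3.073 + 26.24 + 78.88 + 9.203 = 117.396

117.396 micrograms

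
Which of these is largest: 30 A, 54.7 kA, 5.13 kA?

30 A = 30 A
54.7 kA = 54700 A
5.13 kA = 5130 A

54.7 kA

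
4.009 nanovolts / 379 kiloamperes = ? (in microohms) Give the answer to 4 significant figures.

(4.009 × 10⁻⁹) / (379 × 10³) = 0.0105778 × 10⁻¹² Ω

0.00000001058 microohms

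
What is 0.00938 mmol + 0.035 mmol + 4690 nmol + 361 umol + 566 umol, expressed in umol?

976.07 umol

In umol:
  0.00938 mmol = 0.00938e3 umol = 9.38
  0.035 mmol = 0.035e3 umol = 35
  4690 nmol = 4690e-3 umol = 4.69
  361 umol → 361
  566 umol → 566
Sum: 9.38 + 35 + 4.69 + 361 + 566 = 976.07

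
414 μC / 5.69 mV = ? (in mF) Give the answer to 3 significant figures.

72.8 mF

(414 × 10⁻⁶) / (5.69 × 10⁻³) = 72.759 × 10⁻³ F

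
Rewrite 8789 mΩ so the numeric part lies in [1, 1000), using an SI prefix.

= 8.789 Ω; mantissa already in [1, 1000).

8.789 Ω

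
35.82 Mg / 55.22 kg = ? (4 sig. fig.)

648.7

(35.82 × 10^6) / (55.22 × 10^3) = 0.64868 × 10^3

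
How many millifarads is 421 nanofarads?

0.000421 millifarads

nano = 10⁻⁹, milli = 10⁻³; factor is 10⁻⁶.
421 × 10⁻⁶ = 0.000421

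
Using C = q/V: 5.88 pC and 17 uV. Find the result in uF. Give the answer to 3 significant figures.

(5.88 × 10⁻¹²) / (17 × 10⁻⁶) = 0.34588 × 10⁻⁶ F

0.346 uF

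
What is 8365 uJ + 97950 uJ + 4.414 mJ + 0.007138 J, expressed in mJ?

117.867 mJ

In mJ:
  8365 uJ = 8365 × 10⁻³ mJ = 8.365
  97950 uJ = 97950 × 10⁻³ mJ = 97.95
  4.414 mJ → 4.414
  0.007138 J = 0.007138 × 10³ mJ = 7.138
Sum: 8.365 + 97.95 + 4.414 + 7.138 = 117.867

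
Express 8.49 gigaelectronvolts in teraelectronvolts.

0.00849 teraelectronvolts

giga = 1e9, tera = 1e12; factor is 1e-3.
8.49 × 1e-3 = 0.00849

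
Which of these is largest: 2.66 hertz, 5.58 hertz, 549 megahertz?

549 megahertz

2.66 hertz = 2.66 hertz
5.58 hertz = 5.58 hertz
549 megahertz = 549000000 hertz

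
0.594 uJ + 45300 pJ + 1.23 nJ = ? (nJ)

In nJ:
  0.594 uJ = 0.594e3 nJ = 594
  45300 pJ = 45300e-3 nJ = 45.3
  1.23 nJ → 1.23
Sum: 594 + 45.3 + 1.23 = 640.53

640.53 nJ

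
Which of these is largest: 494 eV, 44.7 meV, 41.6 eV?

494 eV = 494 eV
44.7 meV = 0.0447 eV
41.6 eV = 41.6 eV

494 eV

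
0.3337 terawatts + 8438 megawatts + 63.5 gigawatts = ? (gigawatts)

In gigawatts:
  0.3337 terawatts = 0.3337 × 10^3 gigawatts = 333.7
  8438 megawatts = 8438 × 10^-3 gigawatts = 8.438
  63.5 gigawatts → 63.5
Sum: 333.7 + 8.438 + 63.5 = 405.638

405.638 gigawatts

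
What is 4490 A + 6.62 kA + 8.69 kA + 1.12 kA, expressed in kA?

20.92 kA

In kA:
  4490 A = 4490 × 10⁻³ kA = 4.49
  6.62 kA → 6.62
  8.69 kA → 8.69
  1.12 kA → 1.12
Sum: 4.49 + 6.62 + 8.69 + 1.12 = 20.92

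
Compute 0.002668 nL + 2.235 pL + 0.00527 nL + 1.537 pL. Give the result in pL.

In pL:
  0.002668 nL = 0.002668 × 10³ pL = 2.668
  2.235 pL → 2.235
  0.00527 nL = 0.00527 × 10³ pL = 5.27
  1.537 pL → 1.537
Sum: 2.668 + 2.235 + 5.27 + 1.537 = 11.71

11.71 pL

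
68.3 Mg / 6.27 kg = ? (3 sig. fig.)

(68.3 × 10^6) / (6.27 × 10^3) = 10.89 × 10^3

10900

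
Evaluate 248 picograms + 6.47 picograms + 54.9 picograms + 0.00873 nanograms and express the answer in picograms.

In picograms:
  248 picograms → 248
  6.47 picograms → 6.47
  54.9 picograms → 54.9
  0.00873 nanograms = 0.00873 × 10³ picograms = 8.73
Sum: 248 + 6.47 + 54.9 + 8.73 = 318.1

318.1 picograms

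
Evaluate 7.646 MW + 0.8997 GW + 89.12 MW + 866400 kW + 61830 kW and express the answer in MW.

1924.696 MW

In MW:
  7.646 MW → 7.646
  0.8997 GW = 0.8997 × 10³ MW = 899.7
  89.12 MW → 89.12
  866400 kW = 866400 × 10⁻³ MW = 866.4
  61830 kW = 61830 × 10⁻³ MW = 61.83
Sum: 7.646 + 899.7 + 89.12 + 866.4 + 61.83 = 1924.696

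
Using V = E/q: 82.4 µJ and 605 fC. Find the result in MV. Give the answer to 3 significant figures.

(82.4e-6) / (605e-15) = 0.1362e9 V

136 MV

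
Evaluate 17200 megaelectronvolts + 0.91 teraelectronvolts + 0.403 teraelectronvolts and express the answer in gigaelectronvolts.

In gigaelectronvolts:
  17200 megaelectronvolts = 17200 × 10⁻³ gigaelectronvolts = 17.2
  0.91 teraelectronvolts = 0.91 × 10³ gigaelectronvolts = 910
  0.403 teraelectronvolts = 0.403 × 10³ gigaelectronvolts = 403
Sum: 17.2 + 910 + 403 = 1330.2

1330.2 gigaelectronvolts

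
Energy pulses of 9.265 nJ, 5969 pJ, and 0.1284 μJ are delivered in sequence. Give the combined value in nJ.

143.634 nJ

In nJ:
  9.265 nJ → 9.265
  5969 pJ = 5969e-3 nJ = 5.969
  0.1284 μJ = 0.1284e3 nJ = 128.4
Sum: 9.265 + 5.969 + 128.4 = 143.634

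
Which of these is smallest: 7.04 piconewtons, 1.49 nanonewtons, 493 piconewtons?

7.04 piconewtons = 0.00000000000704 newtons
1.49 nanonewtons = 0.00000000149 newtons
493 piconewtons = 0.000000000493 newtons

7.04 piconewtons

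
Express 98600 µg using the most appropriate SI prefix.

= 98.6e-3 g; 1e-3 is milli.

98.6 mg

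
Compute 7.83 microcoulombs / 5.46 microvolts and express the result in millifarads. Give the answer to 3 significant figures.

(7.83 × 10⁻⁶) / (5.46 × 10⁻⁶) = 1.4341 F

1430 millifarads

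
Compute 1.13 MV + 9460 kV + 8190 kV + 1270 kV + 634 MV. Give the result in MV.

In MV:
  1.13 MV → 1.13
  9460 kV = 9460 × 10⁻³ MV = 9.46
  8190 kV = 8190 × 10⁻³ MV = 8.19
  1270 kV = 1270 × 10⁻³ MV = 1.27
  634 MV → 634
Sum: 1.13 + 9.46 + 8.19 + 1.27 + 634 = 654.05

654.05 MV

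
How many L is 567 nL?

nano = 10^-9, (no prefix) = 10^0; factor is 10^-9.
567 × 10^-9 = 0.000000567

0.000000567 L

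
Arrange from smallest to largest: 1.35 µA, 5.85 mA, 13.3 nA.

13.3 nA < 1.35 µA < 5.85 mA

1.35 µA = 0.00000135 A
5.85 mA = 0.00585 A
13.3 nA = 0.0000000133 A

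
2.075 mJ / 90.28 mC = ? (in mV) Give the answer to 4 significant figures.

22.98 mV

(2.075 × 10^-3) / (90.28 × 10^-3) = 0.022984 V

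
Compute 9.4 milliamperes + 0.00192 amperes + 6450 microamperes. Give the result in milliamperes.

17.77 milliamperes

In milliamperes:
  9.4 milliamperes → 9.4
  0.00192 amperes = 0.00192 × 10^3 milliamperes = 1.92
  6450 microamperes = 6450 × 10^-3 milliamperes = 6.45
Sum: 9.4 + 1.92 + 6.45 = 17.77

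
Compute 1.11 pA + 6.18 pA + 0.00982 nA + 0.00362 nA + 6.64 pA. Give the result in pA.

27.37 pA

In pA:
  1.11 pA → 1.11
  6.18 pA → 6.18
  0.00982 nA = 0.00982 × 10³ pA = 9.82
  0.00362 nA = 0.00362 × 10³ pA = 3.62
  6.64 pA → 6.64
Sum: 1.11 + 6.18 + 9.82 + 3.62 + 6.64 = 27.37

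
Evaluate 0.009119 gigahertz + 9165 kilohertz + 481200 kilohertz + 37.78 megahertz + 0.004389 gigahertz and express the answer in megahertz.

In megahertz:
  0.009119 gigahertz = 0.009119 × 10³ megahertz = 9.119
  9165 kilohertz = 9165 × 10⁻³ megahertz = 9.165
  481200 kilohertz = 481200 × 10⁻³ megahertz = 481.2
  37.78 megahertz → 37.78
  0.004389 gigahertz = 0.004389 × 10³ megahertz = 4.389
Sum: 9.119 + 9.165 + 481.2 + 37.78 + 4.389 = 541.653

541.653 megahertz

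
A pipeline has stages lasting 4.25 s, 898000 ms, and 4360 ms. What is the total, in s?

906.61 s

In s:
  4.25 s → 4.25
  898000 ms = 898000 × 10^-3 s = 898
  4360 ms = 4360 × 10^-3 s = 4.36
Sum: 4.25 + 898 + 4.36 = 906.61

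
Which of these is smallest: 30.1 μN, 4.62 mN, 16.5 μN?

16.5 μN

30.1 μN = 0.0000301 N
4.62 mN = 0.00462 N
16.5 μN = 0.0000165 N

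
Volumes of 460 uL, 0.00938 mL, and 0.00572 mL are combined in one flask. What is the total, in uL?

In uL:
  460 uL → 460
  0.00938 mL = 0.00938e3 uL = 9.38
  0.00572 mL = 0.00572e3 uL = 5.72
Sum: 460 + 9.38 + 5.72 = 475.1

475.1 uL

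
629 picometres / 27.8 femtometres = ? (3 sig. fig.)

(629 × 10⁻¹²) / (27.8 × 10⁻¹⁵) = 22.63 × 10³

22600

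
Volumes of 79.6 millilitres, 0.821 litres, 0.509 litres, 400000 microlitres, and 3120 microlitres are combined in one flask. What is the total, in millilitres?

1812.72 millilitres

In millilitres:
  79.6 millilitres → 79.6
  0.821 litres = 0.821e3 millilitres = 821
  0.509 litres = 0.509e3 millilitres = 509
  400000 microlitres = 400000e-3 millilitres = 400
  3120 microlitres = 3120e-3 millilitres = 3.12
Sum: 79.6 + 821 + 509 + 400 + 3.12 = 1812.72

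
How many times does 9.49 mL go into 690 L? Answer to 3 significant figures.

(690) / (9.49e-3) = 72.71e3

72700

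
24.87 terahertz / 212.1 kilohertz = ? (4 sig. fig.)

117300000

(24.87 × 10^12) / (212.1 × 10^3) = 0.11726 × 10^9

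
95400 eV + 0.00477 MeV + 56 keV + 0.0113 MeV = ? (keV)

In keV:
  95400 eV = 95400e-3 keV = 95.4
  0.00477 MeV = 0.00477e3 keV = 4.77
  56 keV → 56
  0.0113 MeV = 0.0113e3 keV = 11.3
Sum: 95.4 + 4.77 + 56 + 11.3 = 167.47

167.47 keV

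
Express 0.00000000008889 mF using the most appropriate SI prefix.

= 88.89 × 10^-15 F; 10^-15 is femto.

88.89 fF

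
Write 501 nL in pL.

nano = 10^-9, pico = 10^-12; factor is 10^3.
501 × 10^3 = 501000

501000 pL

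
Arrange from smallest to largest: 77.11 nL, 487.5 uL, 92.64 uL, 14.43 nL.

14.43 nL < 77.11 nL < 92.64 uL < 487.5 uL

77.11 nL = 0.00000007711 L
487.5 uL = 0.0004875 L
92.64 uL = 0.00009264 L
14.43 nL = 0.00000001443 L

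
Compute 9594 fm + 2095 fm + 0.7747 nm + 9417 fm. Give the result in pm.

In pm:
  9594 fm = 9594 × 10^-3 pm = 9.594
  2095 fm = 2095 × 10^-3 pm = 2.095
  0.7747 nm = 0.7747 × 10^3 pm = 774.7
  9417 fm = 9417 × 10^-3 pm = 9.417
Sum: 9.594 + 2.095 + 774.7 + 9.417 = 795.806

795.806 pm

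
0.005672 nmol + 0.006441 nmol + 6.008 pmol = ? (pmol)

18.121 pmol

In pmol:
  0.005672 nmol = 0.005672e3 pmol = 5.672
  0.006441 nmol = 0.006441e3 pmol = 6.441
  6.008 pmol → 6.008
Sum: 5.672 + 6.441 + 6.008 = 18.121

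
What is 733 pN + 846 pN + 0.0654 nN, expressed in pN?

1644.4 pN

In pN:
  733 pN → 733
  846 pN → 846
  0.0654 nN = 0.0654 × 10³ pN = 65.4
Sum: 733 + 846 + 65.4 = 1644.4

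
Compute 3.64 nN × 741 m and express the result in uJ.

2.69724 uJ

3.64 × 10⁻⁹ × 741 = 2697.24 × 10⁻⁹ J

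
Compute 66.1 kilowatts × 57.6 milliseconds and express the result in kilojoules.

3.80736 kilojoules

66.1 × 10³ × 57.6 × 10⁻³ = 3807.36 J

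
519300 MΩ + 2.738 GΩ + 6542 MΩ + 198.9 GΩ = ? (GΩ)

In GΩ:
  519300 MΩ = 519300 × 10⁻³ GΩ = 519.3
  2.738 GΩ → 2.738
  6542 MΩ = 6542 × 10⁻³ GΩ = 6.542
  198.9 GΩ → 198.9
Sum: 519.3 + 2.738 + 6.542 + 198.9 = 727.48

727.48 GΩ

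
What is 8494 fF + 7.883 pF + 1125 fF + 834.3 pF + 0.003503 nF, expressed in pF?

855.305 pF

In pF:
  8494 fF = 8494e-3 pF = 8.494
  7.883 pF → 7.883
  1125 fF = 1125e-3 pF = 1.125
  834.3 pF → 834.3
  0.003503 nF = 0.003503e3 pF = 3.503
Sum: 8.494 + 7.883 + 1.125 + 834.3 + 3.503 = 855.305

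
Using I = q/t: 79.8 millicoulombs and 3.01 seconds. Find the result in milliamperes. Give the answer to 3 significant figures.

(79.8 × 10⁻³) / (3.01) = 26.512 × 10⁻³ A

26.5 milliamperes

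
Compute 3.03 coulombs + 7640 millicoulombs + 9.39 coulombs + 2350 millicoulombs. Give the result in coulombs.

In coulombs:
  3.03 coulombs → 3.03
  7640 millicoulombs = 7640e-3 coulombs = 7.64
  9.39 coulombs → 9.39
  2350 millicoulombs = 2350e-3 coulombs = 2.35
Sum: 3.03 + 7.64 + 9.39 + 2.35 = 22.41

22.41 coulombs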